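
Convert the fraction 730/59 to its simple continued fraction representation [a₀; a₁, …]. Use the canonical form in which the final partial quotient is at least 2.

[12; 2, 1, 2, 7]

Run the Euclidean algorithm, recording each quotient:
730 ÷ 59 → quotient 12, remainder 22
59 ÷ 22 → quotient 2, remainder 15
22 ÷ 15 → quotient 1, remainder 7
15 ÷ 7 → quotient 2, remainder 1
7 ÷ 1 → quotient 7, remainder 0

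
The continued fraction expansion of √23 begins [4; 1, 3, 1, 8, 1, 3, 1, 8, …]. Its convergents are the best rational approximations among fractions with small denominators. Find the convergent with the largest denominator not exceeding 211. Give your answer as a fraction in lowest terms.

916/191

List convergents until the denominator exceeds the bound:
a_0 = 4: 4/1  (≤ bound)
a_1 = 1: 5/1  (≤ bound)
a_2 = 3: 19/4  (≤ bound)
a_3 = 1: 24/5  (≤ bound)
a_4 = 8: 211/44  (≤ bound)
a_5 = 1: 235/49  (≤ bound)
a_6 = 3: 916/191  (≤ bound)
a_7 = 1: 1151/240  (> 211, stop)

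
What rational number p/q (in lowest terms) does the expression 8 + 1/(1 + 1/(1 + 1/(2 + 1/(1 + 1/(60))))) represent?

Start with 60.
1 + 1/(60/1) = 1 + 1/60 = 61/60
2 + 1/(61/60) = 2 + 60/61 = 182/61
1 + 1/(182/61) = 1 + 61/182 = 243/182
1 + 1/(243/182) = 1 + 182/243 = 425/243
8 + 1/(425/243) = 8 + 243/425 = 3643/425

3643/425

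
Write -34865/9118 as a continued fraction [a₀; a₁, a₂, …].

[-4; 5, 1, 2, 14, 1, 34]

-34865 = -4·9118 + 1607, so a_0 = -4
9118 = 5·1607 + 1083, so a_1 = 5
1607 = 1·1083 + 524, so a_2 = 1
1083 = 2·524 + 35, so a_3 = 2
524 = 14·35 + 34, so a_4 = 14
35 = 1·34 + 1, so a_5 = 1
34 = 34·1 + 0, so a_6 = 34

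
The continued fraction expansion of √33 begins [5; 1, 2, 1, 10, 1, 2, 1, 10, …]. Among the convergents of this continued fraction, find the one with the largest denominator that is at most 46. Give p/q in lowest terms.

a_0 = 5: 5/1  (≤ bound)
a_1 = 1: 6/1  (≤ bound)
a_2 = 2: 17/3  (≤ bound)
a_3 = 1: 23/4  (≤ bound)
a_4 = 10: 247/43  (≤ bound)
a_5 = 1: 270/47  (> 46, stop)

247/43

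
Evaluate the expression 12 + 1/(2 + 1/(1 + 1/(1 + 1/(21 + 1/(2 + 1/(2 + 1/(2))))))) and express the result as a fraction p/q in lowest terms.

16378/1321

a_0 = 12: 12/1
a_1 = 2: 25/2
a_2 = 1: 37/3
a_3 = 1: 62/5
a_4 = 21: 1339/108
a_5 = 2: 2740/221
a_6 = 2: 6819/550
a_7 = 2: 16378/1321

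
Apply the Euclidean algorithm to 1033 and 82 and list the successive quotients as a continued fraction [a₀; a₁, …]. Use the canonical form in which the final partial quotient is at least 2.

Run the Euclidean algorithm, recording each quotient:
1033 ÷ 82 → quotient 12, remainder 49
82 ÷ 49 → quotient 1, remainder 33
49 ÷ 33 → quotient 1, remainder 16
33 ÷ 16 → quotient 2, remainder 1
16 ÷ 1 → quotient 16, remainder 0

[12; 1, 1, 2, 16]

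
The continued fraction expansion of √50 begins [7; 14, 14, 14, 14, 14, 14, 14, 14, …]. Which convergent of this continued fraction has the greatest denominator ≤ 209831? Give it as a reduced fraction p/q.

a_0 = 7: 7/1  (≤ bound)
a_1 = 14: 99/14  (≤ bound)
a_2 = 14: 1393/197  (≤ bound)
a_3 = 14: 19601/2772  (≤ bound)
a_4 = 14: 275807/39005  (≤ bound)
a_5 = 14: 3880899/548842  (> 209831, stop)

275807/39005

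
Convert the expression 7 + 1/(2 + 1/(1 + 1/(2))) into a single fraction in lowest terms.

59/8

Compute successive convergents:
a_0 = 7: 7/1
a_1 = 2: 15/2
a_2 = 1: 22/3
a_3 = 2: 59/8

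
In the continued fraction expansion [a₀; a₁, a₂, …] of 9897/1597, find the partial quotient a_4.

9897 = 6·1597 + 315, so a_0 = 6
1597 = 5·315 + 22, so a_1 = 5
315 = 14·22 + 7, so a_2 = 14
22 = 3·7 + 1, so a_3 = 3
7 = 7·1 + 0, so a_4 = 7

7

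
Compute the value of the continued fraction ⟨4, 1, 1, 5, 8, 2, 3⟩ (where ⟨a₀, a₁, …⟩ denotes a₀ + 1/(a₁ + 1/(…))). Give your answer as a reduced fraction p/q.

a_0 = 4: 4/1
a_1 = 1: 5/1
a_2 = 1: 9/2
a_3 = 5: 50/11
a_4 = 8: 409/90
a_5 = 2: 868/191
a_6 = 3: 3013/663

3013/663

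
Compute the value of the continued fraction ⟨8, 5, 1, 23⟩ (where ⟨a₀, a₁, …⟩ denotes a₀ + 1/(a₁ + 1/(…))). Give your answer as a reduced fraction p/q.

1168/143

a_0 = 8: 8/1
a_1 = 5: 41/5
a_2 = 1: 49/6
a_3 = 23: 1168/143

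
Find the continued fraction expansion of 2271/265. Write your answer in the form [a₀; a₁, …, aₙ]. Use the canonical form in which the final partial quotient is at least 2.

⌊2271/265⌋ = 8, remainder 151
⌊265/151⌋ = 1, remainder 114
⌊151/114⌋ = 1, remainder 37
⌊114/37⌋ = 3, remainder 3
⌊37/3⌋ = 12, remainder 1
⌊3/1⌋ = 3, remainder 0

[8; 1, 1, 3, 12, 3]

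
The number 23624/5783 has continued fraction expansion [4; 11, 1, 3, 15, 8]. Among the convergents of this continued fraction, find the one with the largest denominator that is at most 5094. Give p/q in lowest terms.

2929/717

a_0 = 4: 4/1  (≤ bound)
a_1 = 11: 45/11  (≤ bound)
a_2 = 1: 49/12  (≤ bound)
a_3 = 3: 192/47  (≤ bound)
a_4 = 15: 2929/717  (≤ bound)
a_5 = 8: 23624/5783  (> 5094, stop)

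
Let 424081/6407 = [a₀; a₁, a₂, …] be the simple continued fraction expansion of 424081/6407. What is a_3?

1

424081 = 66·6407 + 1219, so a_0 = 66
6407 = 5·1219 + 312, so a_1 = 5
1219 = 3·312 + 283, so a_2 = 3
312 = 1·283 + 29, so a_3 = 1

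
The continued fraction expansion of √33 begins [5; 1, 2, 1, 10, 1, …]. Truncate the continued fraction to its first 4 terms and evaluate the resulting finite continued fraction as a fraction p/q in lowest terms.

23/4

a_0 = 5: 5/1
a_1 = 1: 6/1
a_2 = 2: 17/3
a_3 = 1: 23/4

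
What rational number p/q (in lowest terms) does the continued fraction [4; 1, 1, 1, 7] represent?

Start with 7.
1 + 1/(7/1) = 1 + 1/7 = 8/7
1 + 1/(8/7) = 1 + 7/8 = 15/8
1 + 1/(15/8) = 1 + 8/15 = 23/15
4 + 1/(23/15) = 4 + 15/23 = 107/23

107/23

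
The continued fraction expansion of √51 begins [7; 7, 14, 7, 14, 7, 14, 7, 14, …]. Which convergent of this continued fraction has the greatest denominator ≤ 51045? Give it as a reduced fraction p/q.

70693/9899

List convergents until the denominator exceeds the bound:
a_0 = 7: 7/1  (≤ bound)
a_1 = 7: 50/7  (≤ bound)
a_2 = 14: 707/99  (≤ bound)
a_3 = 7: 4999/700  (≤ bound)
a_4 = 14: 70693/9899  (≤ bound)
a_5 = 7: 499850/69993  (> 51045, stop)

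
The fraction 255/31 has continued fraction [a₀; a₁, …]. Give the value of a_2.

2

255 = 8·31 + 7, so a_0 = 8
31 = 4·7 + 3, so a_1 = 4
7 = 2·3 + 1, so a_2 = 2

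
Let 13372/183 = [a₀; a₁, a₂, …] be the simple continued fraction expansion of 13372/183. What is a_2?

13

Apply division with remainder until the remainder is 0:
13372 = 73·183 + 13, so a_0 = 73
183 = 14·13 + 1, so a_1 = 14
13 = 13·1 + 0, so a_2 = 13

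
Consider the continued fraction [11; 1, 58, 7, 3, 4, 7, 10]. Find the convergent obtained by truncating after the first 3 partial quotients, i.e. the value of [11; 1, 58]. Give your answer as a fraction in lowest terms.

707/59

Start with 58.
1 + 1/(58/1) = 1 + 1/58 = 59/58
11 + 1/(59/58) = 11 + 58/59 = 707/59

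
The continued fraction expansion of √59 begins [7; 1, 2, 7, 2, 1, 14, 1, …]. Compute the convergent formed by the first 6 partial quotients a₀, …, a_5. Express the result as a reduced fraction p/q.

530/69

Start with 1.
2 + 1/(1/1) = 2 + 1/1 = 3/1
7 + 1/(3/1) = 7 + 1/3 = 22/3
2 + 1/(22/3) = 2 + 3/22 = 47/22
1 + 1/(47/22) = 1 + 22/47 = 69/47
7 + 1/(69/47) = 7 + 47/69 = 530/69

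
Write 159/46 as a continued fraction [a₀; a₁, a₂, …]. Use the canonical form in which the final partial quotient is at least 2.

[3; 2, 5, 4]

⌊159/46⌋ = 3, remainder 21
⌊46/21⌋ = 2, remainder 4
⌊21/4⌋ = 5, remainder 1
⌊4/1⌋ = 4, remainder 0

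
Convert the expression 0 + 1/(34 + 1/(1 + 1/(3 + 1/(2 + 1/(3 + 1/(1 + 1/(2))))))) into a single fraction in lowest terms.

111/3860

a_0 = 0: 0/1
a_1 = 34: 1/34
a_2 = 1: 1/35
a_3 = 3: 4/139
a_4 = 2: 9/313
a_5 = 3: 31/1078
a_6 = 1: 40/1391
a_7 = 2: 111/3860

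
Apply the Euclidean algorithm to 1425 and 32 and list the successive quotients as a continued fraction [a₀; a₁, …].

Apply division with remainder until the remainder is 0:
1425 ÷ 32 → quotient 44, remainder 17
32 ÷ 17 → quotient 1, remainder 15
17 ÷ 15 → quotient 1, remainder 2
15 ÷ 2 → quotient 7, remainder 1
2 ÷ 1 → quotient 2, remainder 0

[44; 1, 1, 7, 2]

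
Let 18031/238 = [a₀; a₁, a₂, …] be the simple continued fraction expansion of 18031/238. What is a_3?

5

Run the Euclidean algorithm, recording each quotient:
18031 ÷ 238 → quotient 75, remainder 181
238 ÷ 181 → quotient 1, remainder 57
181 ÷ 57 → quotient 3, remainder 10
57 ÷ 10 → quotient 5, remainder 7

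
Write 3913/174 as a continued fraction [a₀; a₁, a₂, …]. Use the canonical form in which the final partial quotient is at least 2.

[22; 2, 21, 4]

3913 = 22·174 + 85, so a_0 = 22
174 = 2·85 + 4, so a_1 = 2
85 = 21·4 + 1, so a_2 = 21
4 = 4·1 + 0, so a_3 = 4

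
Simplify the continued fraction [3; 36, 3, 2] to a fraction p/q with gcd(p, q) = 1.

769/254

Start with 2.
3 + 1/(2/1) = 3 + 1/2 = 7/2
36 + 1/(7/2) = 36 + 2/7 = 254/7
3 + 1/(254/7) = 3 + 7/254 = 769/254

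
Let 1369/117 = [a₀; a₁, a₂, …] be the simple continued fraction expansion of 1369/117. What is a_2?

2

1369 ÷ 117 → quotient 11, remainder 82
117 ÷ 82 → quotient 1, remainder 35
82 ÷ 35 → quotient 2, remainder 12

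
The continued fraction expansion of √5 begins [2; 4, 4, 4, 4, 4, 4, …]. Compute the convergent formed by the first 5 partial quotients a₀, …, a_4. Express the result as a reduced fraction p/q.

682/305

Build up convergents one term at a time:
a_0 = 2: 2/1
a_1 = 4: 9/4
a_2 = 4: 38/17
a_3 = 4: 161/72
a_4 = 4: 682/305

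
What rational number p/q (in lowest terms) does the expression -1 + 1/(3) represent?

-2/3

Collapse the nested fraction from the inside out:
Start with 3.
-1 + 1/(3/1) = -1 + 1/3 = -2/3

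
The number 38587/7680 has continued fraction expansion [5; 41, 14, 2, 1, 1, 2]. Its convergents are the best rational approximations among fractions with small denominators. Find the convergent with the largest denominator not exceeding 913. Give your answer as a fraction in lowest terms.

List convergents until the denominator exceeds the bound:
a_0 = 5: 5/1  (≤ bound)
a_1 = 41: 206/41  (≤ bound)
a_2 = 14: 2889/575  (≤ bound)
a_3 = 2: 5984/1191  (> 913, stop)

2889/575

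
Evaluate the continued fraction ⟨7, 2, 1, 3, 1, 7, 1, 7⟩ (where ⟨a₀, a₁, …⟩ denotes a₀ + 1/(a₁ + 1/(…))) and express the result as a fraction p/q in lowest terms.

7137/970

Starting at the tail and folding back:
Start with 7.
1 + 1/(7/1) = 1 + 1/7 = 8/7
7 + 1/(8/7) = 7 + 7/8 = 63/8
1 + 1/(63/8) = 1 + 8/63 = 71/63
3 + 1/(71/63) = 3 + 63/71 = 276/71
1 + 1/(276/71) = 1 + 71/276 = 347/276
2 + 1/(347/276) = 2 + 276/347 = 970/347
7 + 1/(970/347) = 7 + 347/970 = 7137/970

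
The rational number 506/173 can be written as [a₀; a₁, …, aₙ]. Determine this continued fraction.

[2; 1, 12, 3, 4]

Run the Euclidean algorithm, recording each quotient:
506 ÷ 173 → quotient 2, remainder 160
173 ÷ 160 → quotient 1, remainder 13
160 ÷ 13 → quotient 12, remainder 4
13 ÷ 4 → quotient 3, remainder 1
4 ÷ 1 → quotient 4, remainder 0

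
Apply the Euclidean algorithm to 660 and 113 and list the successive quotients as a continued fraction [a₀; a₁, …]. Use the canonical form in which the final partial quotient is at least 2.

Repeatedly divide and take the remainder:
⌊660/113⌋ = 5, remainder 95
⌊113/95⌋ = 1, remainder 18
⌊95/18⌋ = 5, remainder 5
⌊18/5⌋ = 3, remainder 3
⌊5/3⌋ = 1, remainder 2
⌊3/2⌋ = 1, remainder 1
⌊2/1⌋ = 2, remainder 0

[5; 1, 5, 3, 1, 1, 2]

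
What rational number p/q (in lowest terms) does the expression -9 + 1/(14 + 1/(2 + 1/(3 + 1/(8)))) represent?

Work from the innermost term outward:
Start with 8.
3 + 1/(8/1) = 3 + 1/8 = 25/8
2 + 1/(25/8) = 2 + 8/25 = 58/25
14 + 1/(58/25) = 14 + 25/58 = 837/58
-9 + 1/(837/58) = -9 + 58/837 = -7475/837

-7475/837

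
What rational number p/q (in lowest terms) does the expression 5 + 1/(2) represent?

a_0 = 5: 5/1
a_1 = 2: 11/2

11/2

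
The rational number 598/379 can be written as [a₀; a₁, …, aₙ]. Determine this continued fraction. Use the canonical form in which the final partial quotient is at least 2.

[1; 1, 1, 2, 1, 2, 2, 8]

⌊598/379⌋ = 1, remainder 219
⌊379/219⌋ = 1, remainder 160
⌊219/160⌋ = 1, remainder 59
⌊160/59⌋ = 2, remainder 42
⌊59/42⌋ = 1, remainder 17
⌊42/17⌋ = 2, remainder 8
⌊17/8⌋ = 2, remainder 1
⌊8/1⌋ = 8, remainder 0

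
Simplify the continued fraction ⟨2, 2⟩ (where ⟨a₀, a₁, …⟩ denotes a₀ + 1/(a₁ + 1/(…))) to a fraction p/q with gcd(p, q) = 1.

5/2

a_0 = 2: 2/1
a_1 = 2: 5/2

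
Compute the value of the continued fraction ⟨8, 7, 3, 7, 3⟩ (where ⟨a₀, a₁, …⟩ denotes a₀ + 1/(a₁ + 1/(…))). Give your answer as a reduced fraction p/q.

a_0 = 8: 8/1
a_1 = 7: 57/7
a_2 = 3: 179/22
a_3 = 7: 1310/161
a_4 = 3: 4109/505

4109/505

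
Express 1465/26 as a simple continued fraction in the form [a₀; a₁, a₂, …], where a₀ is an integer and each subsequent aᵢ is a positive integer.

[56; 2, 1, 8]

1465 ÷ 26 → quotient 56, remainder 9
26 ÷ 9 → quotient 2, remainder 8
9 ÷ 8 → quotient 1, remainder 1
8 ÷ 1 → quotient 8, remainder 0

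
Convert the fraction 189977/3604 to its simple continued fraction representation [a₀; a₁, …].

⌊189977/3604⌋ = 52, remainder 2569
⌊3604/2569⌋ = 1, remainder 1035
⌊2569/1035⌋ = 2, remainder 499
⌊1035/499⌋ = 2, remainder 37
⌊499/37⌋ = 13, remainder 18
⌊37/18⌋ = 2, remainder 1
⌊18/1⌋ = 18, remainder 0

[52; 1, 2, 2, 13, 2, 18]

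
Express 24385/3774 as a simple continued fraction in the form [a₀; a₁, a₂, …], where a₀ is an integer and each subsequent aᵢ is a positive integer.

Repeatedly divide and take the remainder:
⌊24385/3774⌋ = 6, remainder 1741
⌊3774/1741⌋ = 2, remainder 292
⌊1741/292⌋ = 5, remainder 281
⌊292/281⌋ = 1, remainder 11
⌊281/11⌋ = 25, remainder 6
⌊11/6⌋ = 1, remainder 5
⌊6/5⌋ = 1, remainder 1
⌊5/1⌋ = 5, remainder 0

[6; 2, 5, 1, 25, 1, 1, 5]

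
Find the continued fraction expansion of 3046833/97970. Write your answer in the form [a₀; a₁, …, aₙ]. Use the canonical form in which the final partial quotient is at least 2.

Repeatedly divide and take the remainder:
⌊3046833/97970⌋ = 31, remainder 9763
⌊97970/9763⌋ = 10, remainder 340
⌊9763/340⌋ = 28, remainder 243
⌊340/243⌋ = 1, remainder 97
⌊243/97⌋ = 2, remainder 49
⌊97/49⌋ = 1, remainder 48
⌊49/48⌋ = 1, remainder 1
⌊48/1⌋ = 48, remainder 0

[31; 10, 28, 1, 2, 1, 1, 48]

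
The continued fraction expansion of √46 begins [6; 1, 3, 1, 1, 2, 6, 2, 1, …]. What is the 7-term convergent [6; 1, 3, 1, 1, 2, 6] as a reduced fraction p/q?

a_0 = 6: 6/1
a_1 = 1: 7/1
a_2 = 3: 27/4
a_3 = 1: 34/5
a_4 = 1: 61/9
a_5 = 2: 156/23
a_6 = 6: 997/147

997/147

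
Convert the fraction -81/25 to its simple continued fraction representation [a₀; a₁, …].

Repeatedly divide and take the remainder:
-81 = -4·25 + 19, so a_0 = -4
25 = 1·19 + 6, so a_1 = 1
19 = 3·6 + 1, so a_2 = 3
6 = 6·1 + 0, so a_3 = 6

[-4; 1, 3, 6]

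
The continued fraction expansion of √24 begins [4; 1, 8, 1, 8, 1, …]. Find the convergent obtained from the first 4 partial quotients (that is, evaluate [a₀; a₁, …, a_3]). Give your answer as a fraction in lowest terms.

Compute successive convergents:
a_0 = 4: 4/1
a_1 = 1: 5/1
a_2 = 8: 44/9
a_3 = 1: 49/10

49/10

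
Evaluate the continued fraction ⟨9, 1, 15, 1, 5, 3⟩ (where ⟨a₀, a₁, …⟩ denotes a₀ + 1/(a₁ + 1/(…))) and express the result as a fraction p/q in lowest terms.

3181/320

Work from the innermost term outward:
Start with 3.
5 + 1/(3/1) = 5 + 1/3 = 16/3
1 + 1/(16/3) = 1 + 3/16 = 19/16
15 + 1/(19/16) = 15 + 16/19 = 301/19
1 + 1/(301/19) = 1 + 19/301 = 320/301
9 + 1/(320/301) = 9 + 301/320 = 3181/320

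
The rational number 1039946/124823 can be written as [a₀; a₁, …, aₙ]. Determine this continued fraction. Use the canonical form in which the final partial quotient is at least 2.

Apply division with remainder until the remainder is 0:
1039946 ÷ 124823 → quotient 8, remainder 41362
124823 ÷ 41362 → quotient 3, remainder 737
41362 ÷ 737 → quotient 56, remainder 90
737 ÷ 90 → quotient 8, remainder 17
90 ÷ 17 → quotient 5, remainder 5
17 ÷ 5 → quotient 3, remainder 2
5 ÷ 2 → quotient 2, remainder 1
2 ÷ 1 → quotient 2, remainder 0

[8; 3, 56, 8, 5, 3, 2, 2]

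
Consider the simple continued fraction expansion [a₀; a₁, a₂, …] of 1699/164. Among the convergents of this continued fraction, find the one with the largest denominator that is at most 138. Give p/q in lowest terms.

259/25

List convergents until the denominator exceeds the bound:
a_0 = 10: 10/1  (≤ bound)
a_1 = 2: 21/2  (≤ bound)
a_2 = 1: 31/3  (≤ bound)
a_3 = 3: 114/11  (≤ bound)
a_4 = 1: 145/14  (≤ bound)
a_5 = 1: 259/25  (≤ bound)
a_6 = 6: 1699/164  (> 138, stop)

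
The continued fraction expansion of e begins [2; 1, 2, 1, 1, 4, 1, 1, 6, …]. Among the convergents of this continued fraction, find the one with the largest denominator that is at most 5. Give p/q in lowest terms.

List convergents until the denominator exceeds the bound:
a_0 = 2: 2/1  (≤ bound)
a_1 = 1: 3/1  (≤ bound)
a_2 = 2: 8/3  (≤ bound)
a_3 = 1: 11/4  (≤ bound)
a_4 = 1: 19/7  (> 5, stop)

11/4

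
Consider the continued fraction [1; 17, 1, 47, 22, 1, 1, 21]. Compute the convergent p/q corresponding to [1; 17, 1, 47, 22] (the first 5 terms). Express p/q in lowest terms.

Build up convergents one term at a time:
a_0 = 1: 1/1
a_1 = 17: 18/17
a_2 = 1: 19/18
a_3 = 47: 911/863
a_4 = 22: 20061/19004

20061/19004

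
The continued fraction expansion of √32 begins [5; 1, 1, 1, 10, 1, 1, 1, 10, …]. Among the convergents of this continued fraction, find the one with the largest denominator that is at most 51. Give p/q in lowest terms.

a_0 = 5: 5/1  (≤ bound)
a_1 = 1: 6/1  (≤ bound)
a_2 = 1: 11/2  (≤ bound)
a_3 = 1: 17/3  (≤ bound)
a_4 = 10: 181/32  (≤ bound)
a_5 = 1: 198/35  (≤ bound)
a_6 = 1: 379/67  (> 51, stop)

198/35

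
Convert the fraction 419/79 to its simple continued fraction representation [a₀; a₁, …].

[5; 3, 3, 2, 3]

419 ÷ 79 → quotient 5, remainder 24
79 ÷ 24 → quotient 3, remainder 7
24 ÷ 7 → quotient 3, remainder 3
7 ÷ 3 → quotient 2, remainder 1
3 ÷ 1 → quotient 3, remainder 0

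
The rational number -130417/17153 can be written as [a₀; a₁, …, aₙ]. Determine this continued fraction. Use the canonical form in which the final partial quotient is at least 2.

Run the Euclidean algorithm, recording each quotient:
⌊-130417/17153⌋ = -8, remainder 6807
⌊17153/6807⌋ = 2, remainder 3539
⌊6807/3539⌋ = 1, remainder 3268
⌊3539/3268⌋ = 1, remainder 271
⌊3268/271⌋ = 12, remainder 16
⌊271/16⌋ = 16, remainder 15
⌊16/15⌋ = 1, remainder 1
⌊15/1⌋ = 15, remainder 0

[-8; 2, 1, 1, 12, 16, 1, 15]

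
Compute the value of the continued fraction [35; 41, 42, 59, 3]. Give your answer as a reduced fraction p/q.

Collapse the nested fraction from the inside out:
Start with 3.
59 + 1/(3/1) = 59 + 1/3 = 178/3
42 + 1/(178/3) = 42 + 3/178 = 7479/178
41 + 1/(7479/178) = 41 + 178/7479 = 306817/7479
35 + 1/(306817/7479) = 35 + 7479/306817 = 10746074/306817

10746074/306817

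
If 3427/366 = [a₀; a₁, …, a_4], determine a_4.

3427 = 9·366 + 133, so a_0 = 9
366 = 2·133 + 100, so a_1 = 2
133 = 1·100 + 33, so a_2 = 1
100 = 3·33 + 1, so a_3 = 3
33 = 33·1 + 0, so a_4 = 33

33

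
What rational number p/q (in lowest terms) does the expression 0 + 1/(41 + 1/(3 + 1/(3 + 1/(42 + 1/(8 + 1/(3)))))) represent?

10605/437989

Starting at the tail and folding back:
Start with 3.
8 + 1/(3/1) = 8 + 1/3 = 25/3
42 + 1/(25/3) = 42 + 3/25 = 1053/25
3 + 1/(1053/25) = 3 + 25/1053 = 3184/1053
3 + 1/(3184/1053) = 3 + 1053/3184 = 10605/3184
41 + 1/(10605/3184) = 41 + 3184/10605 = 437989/10605
0 + 1/(437989/10605) = 0 + 10605/437989 = 10605/437989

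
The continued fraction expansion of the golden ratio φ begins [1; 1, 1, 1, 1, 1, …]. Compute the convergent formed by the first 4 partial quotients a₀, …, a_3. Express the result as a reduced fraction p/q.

Start with 1.
1 + 1/(1/1) = 1 + 1/1 = 2/1
1 + 1/(2/1) = 1 + 1/2 = 3/2
1 + 1/(3/2) = 1 + 2/3 = 5/3

5/3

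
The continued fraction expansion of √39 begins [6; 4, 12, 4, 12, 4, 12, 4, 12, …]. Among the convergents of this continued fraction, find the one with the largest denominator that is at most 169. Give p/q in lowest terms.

306/49

a_0 = 6: 6/1  (≤ bound)
a_1 = 4: 25/4  (≤ bound)
a_2 = 12: 306/49  (≤ bound)
a_3 = 4: 1249/200  (> 169, stop)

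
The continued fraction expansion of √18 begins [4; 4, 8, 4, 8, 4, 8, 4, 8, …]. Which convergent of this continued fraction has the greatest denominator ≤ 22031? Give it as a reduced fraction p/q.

a_0 = 4: 4/1  (≤ bound)
a_1 = 4: 17/4  (≤ bound)
a_2 = 8: 140/33  (≤ bound)
a_3 = 4: 577/136  (≤ bound)
a_4 = 8: 4756/1121  (≤ bound)
a_5 = 4: 19601/4620  (≤ bound)
a_6 = 8: 161564/38081  (> 22031, stop)

19601/4620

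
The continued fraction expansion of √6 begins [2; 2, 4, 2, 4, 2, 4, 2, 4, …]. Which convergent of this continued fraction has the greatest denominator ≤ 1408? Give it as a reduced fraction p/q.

List convergents until the denominator exceeds the bound:
a_0 = 2: 2/1  (≤ bound)
a_1 = 2: 5/2  (≤ bound)
a_2 = 4: 22/9  (≤ bound)
a_3 = 2: 49/20  (≤ bound)
a_4 = 4: 218/89  (≤ bound)
a_5 = 2: 485/198  (≤ bound)
a_6 = 4: 2158/881  (≤ bound)
a_7 = 2: 4801/1960  (> 1408, stop)

2158/881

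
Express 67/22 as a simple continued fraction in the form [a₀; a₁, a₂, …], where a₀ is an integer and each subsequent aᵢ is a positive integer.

Repeatedly divide and take the remainder:
⌊67/22⌋ = 3, remainder 1
⌊22/1⌋ = 22, remainder 0

[3; 22]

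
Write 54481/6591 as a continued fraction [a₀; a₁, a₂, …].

[8; 3, 1, 3, 6, 9, 1, 6]

54481 ÷ 6591 → quotient 8, remainder 1753
6591 ÷ 1753 → quotient 3, remainder 1332
1753 ÷ 1332 → quotient 1, remainder 421
1332 ÷ 421 → quotient 3, remainder 69
421 ÷ 69 → quotient 6, remainder 7
69 ÷ 7 → quotient 9, remainder 6
7 ÷ 6 → quotient 1, remainder 1
6 ÷ 1 → quotient 6, remainder 0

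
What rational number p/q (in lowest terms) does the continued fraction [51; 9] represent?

460/9

Collapse the nested fraction from the inside out:
Start with 9.
51 + 1/(9/1) = 51 + 1/9 = 460/9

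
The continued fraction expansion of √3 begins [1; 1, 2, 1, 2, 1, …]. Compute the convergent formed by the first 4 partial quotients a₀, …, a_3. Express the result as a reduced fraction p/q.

a_0 = 1: 1/1
a_1 = 1: 2/1
a_2 = 2: 5/3
a_3 = 1: 7/4

7/4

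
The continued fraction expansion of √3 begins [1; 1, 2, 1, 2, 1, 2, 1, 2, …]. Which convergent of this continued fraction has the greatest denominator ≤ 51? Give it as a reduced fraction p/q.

71/41

a_0 = 1: 1/1  (≤ bound)
a_1 = 1: 2/1  (≤ bound)
a_2 = 2: 5/3  (≤ bound)
a_3 = 1: 7/4  (≤ bound)
a_4 = 2: 19/11  (≤ bound)
a_5 = 1: 26/15  (≤ bound)
a_6 = 2: 71/41  (≤ bound)
a_7 = 1: 97/56  (> 51, stop)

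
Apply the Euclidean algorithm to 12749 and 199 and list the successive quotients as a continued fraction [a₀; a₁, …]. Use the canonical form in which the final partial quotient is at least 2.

[64; 15, 3, 4]

Run the Euclidean algorithm, recording each quotient:
12749 = 64·199 + 13, so a_0 = 64
199 = 15·13 + 4, so a_1 = 15
13 = 3·4 + 1, so a_2 = 3
4 = 4·1 + 0, so a_3 = 4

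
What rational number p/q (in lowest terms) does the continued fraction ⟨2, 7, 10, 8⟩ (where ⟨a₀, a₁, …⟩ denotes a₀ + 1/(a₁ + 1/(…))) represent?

a_0 = 2: 2/1
a_1 = 7: 15/7
a_2 = 10: 152/71
a_3 = 8: 1231/575

1231/575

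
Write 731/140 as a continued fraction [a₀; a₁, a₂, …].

731 = 5·140 + 31, so a_0 = 5
140 = 4·31 + 16, so a_1 = 4
31 = 1·16 + 15, so a_2 = 1
16 = 1·15 + 1, so a_3 = 1
15 = 15·1 + 0, so a_4 = 15

[5; 4, 1, 1, 15]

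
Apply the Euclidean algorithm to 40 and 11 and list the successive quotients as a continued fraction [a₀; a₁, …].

[3; 1, 1, 1, 3]

⌊40/11⌋ = 3, remainder 7
⌊11/7⌋ = 1, remainder 4
⌊7/4⌋ = 1, remainder 3
⌊4/3⌋ = 1, remainder 1
⌊3/1⌋ = 3, remainder 0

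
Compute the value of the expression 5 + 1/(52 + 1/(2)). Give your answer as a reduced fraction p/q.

527/105

a_0 = 5: 5/1
a_1 = 52: 261/52
a_2 = 2: 527/105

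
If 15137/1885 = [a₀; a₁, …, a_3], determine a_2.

14

15137 ÷ 1885 → quotient 8, remainder 57
1885 ÷ 57 → quotient 33, remainder 4
57 ÷ 4 → quotient 14, remainder 1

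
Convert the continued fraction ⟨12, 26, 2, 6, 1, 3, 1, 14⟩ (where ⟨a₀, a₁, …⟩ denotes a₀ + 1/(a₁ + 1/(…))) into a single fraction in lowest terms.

a_0 = 12: 12/1
a_1 = 26: 313/26
a_2 = 2: 638/53
a_3 = 6: 4141/344
a_4 = 1: 4779/397
a_5 = 3: 18478/1535
a_6 = 1: 23257/1932
a_7 = 14: 344076/28583

344076/28583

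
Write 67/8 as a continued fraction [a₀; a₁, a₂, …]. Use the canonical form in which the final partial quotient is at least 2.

[8; 2, 1, 2]

Run the Euclidean algorithm, recording each quotient:
67 = 8·8 + 3, so a_0 = 8
8 = 2·3 + 2, so a_1 = 2
3 = 1·2 + 1, so a_2 = 1
2 = 2·1 + 0, so a_3 = 2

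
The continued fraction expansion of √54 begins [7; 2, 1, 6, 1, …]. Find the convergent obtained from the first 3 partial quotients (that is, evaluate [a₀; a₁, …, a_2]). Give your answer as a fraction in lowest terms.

22/3

Work from the innermost term outward:
Start with 1.
2 + 1/(1/1) = 2 + 1/1 = 3/1
7 + 1/(3/1) = 7 + 1/3 = 22/3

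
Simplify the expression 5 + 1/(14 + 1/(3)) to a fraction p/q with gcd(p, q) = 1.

218/43

a_0 = 5: 5/1
a_1 = 14: 71/14
a_2 = 3: 218/43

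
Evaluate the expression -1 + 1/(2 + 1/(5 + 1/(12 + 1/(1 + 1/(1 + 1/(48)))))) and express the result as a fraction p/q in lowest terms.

Start with 48.
1 + 1/(48/1) = 1 + 1/48 = 49/48
1 + 1/(49/48) = 1 + 48/49 = 97/49
12 + 1/(97/49) = 12 + 49/97 = 1213/97
5 + 1/(1213/97) = 5 + 97/1213 = 6162/1213
2 + 1/(6162/1213) = 2 + 1213/6162 = 13537/6162
-1 + 1/(13537/6162) = -1 + 6162/13537 = -7375/13537

-7375/13537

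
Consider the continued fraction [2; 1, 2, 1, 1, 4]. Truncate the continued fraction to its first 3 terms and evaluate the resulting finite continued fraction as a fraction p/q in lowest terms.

Start with 2.
1 + 1/(2/1) = 1 + 1/2 = 3/2
2 + 1/(3/2) = 2 + 2/3 = 8/3

8/3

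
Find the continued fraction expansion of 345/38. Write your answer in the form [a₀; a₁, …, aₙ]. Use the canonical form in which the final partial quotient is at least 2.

[9; 12, 1, 2]

345 ÷ 38 → quotient 9, remainder 3
38 ÷ 3 → quotient 12, remainder 2
3 ÷ 2 → quotient 1, remainder 1
2 ÷ 1 → quotient 2, remainder 0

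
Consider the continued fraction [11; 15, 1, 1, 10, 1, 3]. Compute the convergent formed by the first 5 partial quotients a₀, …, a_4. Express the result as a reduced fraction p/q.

a_0 = 11: 11/1
a_1 = 15: 166/15
a_2 = 1: 177/16
a_3 = 1: 343/31
a_4 = 10: 3607/326

3607/326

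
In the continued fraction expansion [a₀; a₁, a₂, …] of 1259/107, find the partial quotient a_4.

1

⌊1259/107⌋ = 11, remainder 82
⌊107/82⌋ = 1, remainder 25
⌊82/25⌋ = 3, remainder 7
⌊25/7⌋ = 3, remainder 4
⌊7/4⌋ = 1, remainder 3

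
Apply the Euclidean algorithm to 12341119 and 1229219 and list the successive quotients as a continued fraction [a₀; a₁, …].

12341119 = 10·1229219 + 48929, so a_0 = 10
1229219 = 25·48929 + 5994, so a_1 = 25
48929 = 8·5994 + 977, so a_2 = 8
5994 = 6·977 + 132, so a_3 = 6
977 = 7·132 + 53, so a_4 = 7
132 = 2·53 + 26, so a_5 = 2
53 = 2·26 + 1, so a_6 = 2
26 = 26·1 + 0, so a_7 = 26

[10; 25, 8, 6, 7, 2, 2, 26]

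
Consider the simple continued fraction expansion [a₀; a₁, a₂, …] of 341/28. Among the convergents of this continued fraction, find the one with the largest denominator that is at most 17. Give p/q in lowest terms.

List convergents until the denominator exceeds the bound:
a_0 = 12: 12/1  (≤ bound)
a_1 = 5: 61/5  (≤ bound)
a_2 = 1: 73/6  (≤ bound)
a_3 = 1: 134/11  (≤ bound)
a_4 = 2: 341/28  (> 17, stop)

134/11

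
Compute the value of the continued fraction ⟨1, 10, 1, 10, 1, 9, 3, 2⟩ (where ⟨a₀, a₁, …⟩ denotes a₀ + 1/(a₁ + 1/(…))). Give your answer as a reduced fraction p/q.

10212/9355

Start with 2.
3 + 1/(2/1) = 3 + 1/2 = 7/2
9 + 1/(7/2) = 9 + 2/7 = 65/7
1 + 1/(65/7) = 1 + 7/65 = 72/65
10 + 1/(72/65) = 10 + 65/72 = 785/72
1 + 1/(785/72) = 1 + 72/785 = 857/785
10 + 1/(857/785) = 10 + 785/857 = 9355/857
1 + 1/(9355/857) = 1 + 857/9355 = 10212/9355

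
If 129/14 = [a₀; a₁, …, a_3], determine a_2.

1

129 = 9·14 + 3, so a_0 = 9
14 = 4·3 + 2, so a_1 = 4
3 = 1·2 + 1, so a_2 = 1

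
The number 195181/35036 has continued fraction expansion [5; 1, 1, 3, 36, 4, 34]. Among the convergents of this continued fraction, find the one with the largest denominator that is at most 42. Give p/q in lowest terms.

List convergents until the denominator exceeds the bound:
a_0 = 5: 5/1  (≤ bound)
a_1 = 1: 6/1  (≤ bound)
a_2 = 1: 11/2  (≤ bound)
a_3 = 3: 39/7  (≤ bound)
a_4 = 36: 1415/254  (> 42, stop)

39/7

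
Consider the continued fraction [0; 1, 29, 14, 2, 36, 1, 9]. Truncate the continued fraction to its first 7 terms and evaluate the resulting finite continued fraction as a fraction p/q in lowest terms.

Use the convergent recurrence hₖ = aₖ·hₖ₋₁ + hₖ₋₂ (and likewise for the denominators kₖ):
a_0 = 0: 0/1
a_1 = 1: 1/1
a_2 = 29: 29/30
a_3 = 14: 407/421
a_4 = 2: 843/872
a_5 = 36: 30755/31813
a_6 = 1: 31598/32685

31598/32685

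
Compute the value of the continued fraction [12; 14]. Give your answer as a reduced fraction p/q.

Work from the innermost term outward:
Start with 14.
12 + 1/(14/1) = 12 + 1/14 = 169/14

169/14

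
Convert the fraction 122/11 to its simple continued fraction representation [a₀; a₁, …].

122 = 11·11 + 1, so a_0 = 11
11 = 11·1 + 0, so a_1 = 11

[11; 11]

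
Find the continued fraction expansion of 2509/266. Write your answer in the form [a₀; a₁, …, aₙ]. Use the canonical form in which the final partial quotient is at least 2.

[9; 2, 3, 5, 7]

2509 = 9·266 + 115, so a_0 = 9
266 = 2·115 + 36, so a_1 = 2
115 = 3·36 + 7, so a_2 = 3
36 = 5·7 + 1, so a_3 = 5
7 = 7·1 + 0, so a_4 = 7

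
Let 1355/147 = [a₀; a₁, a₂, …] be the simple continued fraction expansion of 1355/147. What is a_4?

2

Run the Euclidean algorithm, recording each quotient:
1355 = 9·147 + 32, so a_0 = 9
147 = 4·32 + 19, so a_1 = 4
32 = 1·19 + 13, so a_2 = 1
19 = 1·13 + 6, so a_3 = 1
13 = 2·6 + 1, so a_4 = 2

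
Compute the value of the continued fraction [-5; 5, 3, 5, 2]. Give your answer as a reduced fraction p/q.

Compute successive convergents:
a_0 = -5: -5/1
a_1 = 5: -24/5
a_2 = 3: -77/16
a_3 = 5: -409/85
a_4 = 2: -895/186

-895/186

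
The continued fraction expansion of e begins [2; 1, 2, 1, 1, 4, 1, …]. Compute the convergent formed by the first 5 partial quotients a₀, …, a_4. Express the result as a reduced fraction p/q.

Build up convergents one term at a time:
a_0 = 2: 2/1
a_1 = 1: 3/1
a_2 = 2: 8/3
a_3 = 1: 11/4
a_4 = 1: 19/7

19/7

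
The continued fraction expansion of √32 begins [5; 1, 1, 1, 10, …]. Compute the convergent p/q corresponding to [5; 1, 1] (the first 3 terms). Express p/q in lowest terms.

Compute successive convergents:
a_0 = 5: 5/1
a_1 = 1: 6/1
a_2 = 1: 11/2

11/2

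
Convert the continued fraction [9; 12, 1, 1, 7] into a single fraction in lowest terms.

1707/188

Start with 7.
1 + 1/(7/1) = 1 + 1/7 = 8/7
1 + 1/(8/7) = 1 + 7/8 = 15/8
12 + 1/(15/8) = 12 + 8/15 = 188/15
9 + 1/(188/15) = 9 + 15/188 = 1707/188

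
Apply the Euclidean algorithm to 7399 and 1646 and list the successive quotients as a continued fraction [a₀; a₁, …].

[4; 2, 50, 1, 15]

7399 ÷ 1646 → quotient 4, remainder 815
1646 ÷ 815 → quotient 2, remainder 16
815 ÷ 16 → quotient 50, remainder 15
16 ÷ 15 → quotient 1, remainder 1
15 ÷ 1 → quotient 15, remainder 0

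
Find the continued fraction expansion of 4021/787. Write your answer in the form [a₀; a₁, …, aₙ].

4021 = 5·787 + 86, so a_0 = 5
787 = 9·86 + 13, so a_1 = 9
86 = 6·13 + 8, so a_2 = 6
13 = 1·8 + 5, so a_3 = 1
8 = 1·5 + 3, so a_4 = 1
5 = 1·3 + 2, so a_5 = 1
3 = 1·2 + 1, so a_6 = 1
2 = 2·1 + 0, so a_7 = 2

[5; 9, 6, 1, 1, 1, 1, 2]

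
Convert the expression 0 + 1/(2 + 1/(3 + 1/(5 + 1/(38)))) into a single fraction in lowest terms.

a_0 = 0: 0/1
a_1 = 2: 1/2
a_2 = 3: 3/7
a_3 = 5: 16/37
a_4 = 38: 611/1413

611/1413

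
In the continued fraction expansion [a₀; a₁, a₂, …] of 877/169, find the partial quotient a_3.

1

877 ÷ 169 → quotient 5, remainder 32
169 ÷ 32 → quotient 5, remainder 9
32 ÷ 9 → quotient 3, remainder 5
9 ÷ 5 → quotient 1, remainder 4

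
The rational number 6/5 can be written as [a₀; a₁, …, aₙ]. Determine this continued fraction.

[1; 5]

6 ÷ 5 → quotient 1, remainder 1
5 ÷ 1 → quotient 5, remainder 0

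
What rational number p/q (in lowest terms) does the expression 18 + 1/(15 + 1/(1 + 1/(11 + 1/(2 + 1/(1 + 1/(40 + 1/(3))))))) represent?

1308886/72463

Start with 3.
40 + 1/(3/1) = 40 + 1/3 = 121/3
1 + 1/(121/3) = 1 + 3/121 = 124/121
2 + 1/(124/121) = 2 + 121/124 = 369/124
11 + 1/(369/124) = 11 + 124/369 = 4183/369
1 + 1/(4183/369) = 1 + 369/4183 = 4552/4183
15 + 1/(4552/4183) = 15 + 4183/4552 = 72463/4552
18 + 1/(72463/4552) = 18 + 4552/72463 = 1308886/72463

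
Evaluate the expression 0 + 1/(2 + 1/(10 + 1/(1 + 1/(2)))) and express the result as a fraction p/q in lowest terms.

32/67

a_0 = 0: 0/1
a_1 = 2: 1/2
a_2 = 10: 10/21
a_3 = 1: 11/23
a_4 = 2: 32/67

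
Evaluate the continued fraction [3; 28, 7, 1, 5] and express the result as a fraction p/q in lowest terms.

a_0 = 3: 3/1
a_1 = 28: 85/28
a_2 = 7: 598/197
a_3 = 1: 683/225
a_4 = 5: 4013/1322

4013/1322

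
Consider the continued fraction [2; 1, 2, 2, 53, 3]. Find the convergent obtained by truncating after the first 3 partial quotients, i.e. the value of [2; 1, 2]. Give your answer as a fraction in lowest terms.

Start with 2.
1 + 1/(2/1) = 1 + 1/2 = 3/2
2 + 1/(3/2) = 2 + 2/3 = 8/3

8/3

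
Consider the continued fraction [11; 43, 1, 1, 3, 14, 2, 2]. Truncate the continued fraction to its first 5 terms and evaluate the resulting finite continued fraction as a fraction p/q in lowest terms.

3362/305

Start with 3.
1 + 1/(3/1) = 1 + 1/3 = 4/3
1 + 1/(4/3) = 1 + 3/4 = 7/4
43 + 1/(7/4) = 43 + 4/7 = 305/7
11 + 1/(305/7) = 11 + 7/305 = 3362/305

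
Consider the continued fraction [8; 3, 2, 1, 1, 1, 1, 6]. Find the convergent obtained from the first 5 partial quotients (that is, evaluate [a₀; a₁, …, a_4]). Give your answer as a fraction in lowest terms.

141/17

Compute successive convergents:
a_0 = 8: 8/1
a_1 = 3: 25/3
a_2 = 2: 58/7
a_3 = 1: 83/10
a_4 = 1: 141/17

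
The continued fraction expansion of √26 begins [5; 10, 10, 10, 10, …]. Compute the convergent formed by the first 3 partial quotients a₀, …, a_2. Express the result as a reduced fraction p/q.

Build up convergents one term at a time:
a_0 = 5: 5/1
a_1 = 10: 51/10
a_2 = 10: 515/101

515/101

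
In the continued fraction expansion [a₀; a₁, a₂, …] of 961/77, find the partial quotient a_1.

Apply division with remainder until the remainder is 0:
961 = 12·77 + 37, so a_0 = 12
77 = 2·37 + 3, so a_1 = 2

2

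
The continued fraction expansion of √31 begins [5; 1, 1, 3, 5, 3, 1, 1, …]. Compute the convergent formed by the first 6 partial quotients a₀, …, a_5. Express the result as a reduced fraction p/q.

657/118

Build up convergents one term at a time:
a_0 = 5: 5/1
a_1 = 1: 6/1
a_2 = 1: 11/2
a_3 = 3: 39/7
a_4 = 5: 206/37
a_5 = 3: 657/118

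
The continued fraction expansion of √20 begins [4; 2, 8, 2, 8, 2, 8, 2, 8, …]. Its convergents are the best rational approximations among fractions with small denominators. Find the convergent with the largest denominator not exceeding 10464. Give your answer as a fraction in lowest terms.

24476/5473

List convergents until the denominator exceeds the bound:
a_0 = 4: 4/1  (≤ bound)
a_1 = 2: 9/2  (≤ bound)
a_2 = 8: 76/17  (≤ bound)
a_3 = 2: 161/36  (≤ bound)
a_4 = 8: 1364/305  (≤ bound)
a_5 = 2: 2889/646  (≤ bound)
a_6 = 8: 24476/5473  (≤ bound)
a_7 = 2: 51841/11592  (> 10464, stop)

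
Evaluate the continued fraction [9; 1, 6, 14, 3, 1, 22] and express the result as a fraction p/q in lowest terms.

Build up convergents one term at a time:
a_0 = 9: 9/1
a_1 = 1: 10/1
a_2 = 6: 69/7
a_3 = 14: 976/99
a_4 = 3: 2997/304
a_5 = 1: 3973/403
a_6 = 22: 90403/9170

90403/9170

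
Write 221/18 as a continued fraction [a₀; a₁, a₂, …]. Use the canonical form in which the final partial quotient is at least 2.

221 ÷ 18 → quotient 12, remainder 5
18 ÷ 5 → quotient 3, remainder 3
5 ÷ 3 → quotient 1, remainder 2
3 ÷ 2 → quotient 1, remainder 1
2 ÷ 1 → quotient 2, remainder 0

[12; 3, 1, 1, 2]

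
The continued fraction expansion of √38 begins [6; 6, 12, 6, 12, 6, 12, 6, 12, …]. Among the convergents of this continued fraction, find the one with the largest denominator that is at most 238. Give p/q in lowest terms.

List convergents until the denominator exceeds the bound:
a_0 = 6: 6/1  (≤ bound)
a_1 = 6: 37/6  (≤ bound)
a_2 = 12: 450/73  (≤ bound)
a_3 = 6: 2737/444  (> 238, stop)

450/73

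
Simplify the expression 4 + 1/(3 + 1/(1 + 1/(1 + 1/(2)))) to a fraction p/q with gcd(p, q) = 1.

Compute successive convergents:
a_0 = 4: 4/1
a_1 = 3: 13/3
a_2 = 1: 17/4
a_3 = 1: 30/7
a_4 = 2: 77/18

77/18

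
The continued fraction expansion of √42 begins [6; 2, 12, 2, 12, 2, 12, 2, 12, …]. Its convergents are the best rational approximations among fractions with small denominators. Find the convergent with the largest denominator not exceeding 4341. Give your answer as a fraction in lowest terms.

8749/1350

a_0 = 6: 6/1  (≤ bound)
a_1 = 2: 13/2  (≤ bound)
a_2 = 12: 162/25  (≤ bound)
a_3 = 2: 337/52  (≤ bound)
a_4 = 12: 4206/649  (≤ bound)
a_5 = 2: 8749/1350  (≤ bound)
a_6 = 12: 109194/16849  (> 4341, stop)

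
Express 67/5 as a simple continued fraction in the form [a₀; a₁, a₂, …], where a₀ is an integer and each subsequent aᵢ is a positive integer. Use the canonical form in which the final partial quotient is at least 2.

[13; 2, 2]

Apply division with remainder until the remainder is 0:
67 = 13·5 + 2, so a_0 = 13
5 = 2·2 + 1, so a_1 = 2
2 = 2·1 + 0, so a_2 = 2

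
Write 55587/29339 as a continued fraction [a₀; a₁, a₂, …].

55587 ÷ 29339 → quotient 1, remainder 26248
29339 ÷ 26248 → quotient 1, remainder 3091
26248 ÷ 3091 → quotient 8, remainder 1520
3091 ÷ 1520 → quotient 2, remainder 51
1520 ÷ 51 → quotient 29, remainder 41
51 ÷ 41 → quotient 1, remainder 10
41 ÷ 10 → quotient 4, remainder 1
10 ÷ 1 → quotient 10, remainder 0

[1; 1, 8, 2, 29, 1, 4, 10]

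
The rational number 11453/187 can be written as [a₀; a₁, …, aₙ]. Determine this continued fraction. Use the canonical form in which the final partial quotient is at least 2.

11453 = 61·187 + 46, so a_0 = 61
187 = 4·46 + 3, so a_1 = 4
46 = 15·3 + 1, so a_2 = 15
3 = 3·1 + 0, so a_3 = 3

[61; 4, 15, 3]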